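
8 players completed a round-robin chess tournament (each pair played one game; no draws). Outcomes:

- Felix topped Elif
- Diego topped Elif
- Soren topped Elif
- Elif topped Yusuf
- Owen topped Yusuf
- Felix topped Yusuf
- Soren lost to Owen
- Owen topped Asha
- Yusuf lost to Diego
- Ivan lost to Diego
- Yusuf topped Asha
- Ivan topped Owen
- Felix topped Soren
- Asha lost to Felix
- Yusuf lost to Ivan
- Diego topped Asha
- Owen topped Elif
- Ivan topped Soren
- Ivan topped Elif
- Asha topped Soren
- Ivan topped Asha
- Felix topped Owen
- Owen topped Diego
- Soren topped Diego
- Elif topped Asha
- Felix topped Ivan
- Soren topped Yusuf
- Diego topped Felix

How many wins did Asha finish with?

Asha's results: beat Soren; lost to Elif, Ivan, Felix, Owen, Yusuf, Diego.
That is 1 win.

1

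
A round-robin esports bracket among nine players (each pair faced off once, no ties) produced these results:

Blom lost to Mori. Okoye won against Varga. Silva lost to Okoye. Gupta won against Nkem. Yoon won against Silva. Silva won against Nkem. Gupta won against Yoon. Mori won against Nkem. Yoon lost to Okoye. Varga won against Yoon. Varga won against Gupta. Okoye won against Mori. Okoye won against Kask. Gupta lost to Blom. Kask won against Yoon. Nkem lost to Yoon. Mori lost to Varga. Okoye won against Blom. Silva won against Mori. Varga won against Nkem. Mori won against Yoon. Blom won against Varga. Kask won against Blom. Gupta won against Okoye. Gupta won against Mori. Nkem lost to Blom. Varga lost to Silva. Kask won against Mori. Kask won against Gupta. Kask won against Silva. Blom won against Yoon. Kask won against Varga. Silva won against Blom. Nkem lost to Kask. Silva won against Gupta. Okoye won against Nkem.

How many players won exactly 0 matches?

1

Win totals: Blom 4, Kask 7, Varga 4, Mori 3, Yoon 2, Silva 5, Okoye 7, Gupta 4, Nkem 0.
Exactly 0: Nkem — 1 player.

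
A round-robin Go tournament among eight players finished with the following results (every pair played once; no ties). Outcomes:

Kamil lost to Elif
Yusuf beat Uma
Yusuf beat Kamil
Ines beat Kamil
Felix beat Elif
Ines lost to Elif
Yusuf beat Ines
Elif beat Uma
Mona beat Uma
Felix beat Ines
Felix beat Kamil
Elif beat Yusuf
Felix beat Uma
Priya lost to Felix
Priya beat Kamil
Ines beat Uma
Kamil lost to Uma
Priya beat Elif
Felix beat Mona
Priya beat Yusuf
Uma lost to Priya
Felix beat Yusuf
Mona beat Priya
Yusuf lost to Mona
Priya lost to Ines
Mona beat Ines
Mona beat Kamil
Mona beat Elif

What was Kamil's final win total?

Kamil's results: beat no one; lost to Elif, Priya, Uma, Yusuf, Mona, Ines, Felix.
That is 0 wins.

0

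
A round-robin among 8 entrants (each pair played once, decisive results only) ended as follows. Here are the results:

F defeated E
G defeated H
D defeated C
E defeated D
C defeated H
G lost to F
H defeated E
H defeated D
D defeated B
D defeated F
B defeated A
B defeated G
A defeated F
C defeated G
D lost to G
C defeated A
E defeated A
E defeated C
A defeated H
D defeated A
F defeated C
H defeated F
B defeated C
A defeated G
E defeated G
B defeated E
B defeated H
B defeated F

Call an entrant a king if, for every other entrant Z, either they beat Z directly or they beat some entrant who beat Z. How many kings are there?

5

A cannot reach B in two steps.
B reaches everyone (king).
C cannot reach B in two steps.
D reaches everyone (king).
E reaches everyone (king).
F cannot reach B in two steps.
G reaches everyone (king).
H reaches everyone (king).
Kings: B, D, E, G, H — 5.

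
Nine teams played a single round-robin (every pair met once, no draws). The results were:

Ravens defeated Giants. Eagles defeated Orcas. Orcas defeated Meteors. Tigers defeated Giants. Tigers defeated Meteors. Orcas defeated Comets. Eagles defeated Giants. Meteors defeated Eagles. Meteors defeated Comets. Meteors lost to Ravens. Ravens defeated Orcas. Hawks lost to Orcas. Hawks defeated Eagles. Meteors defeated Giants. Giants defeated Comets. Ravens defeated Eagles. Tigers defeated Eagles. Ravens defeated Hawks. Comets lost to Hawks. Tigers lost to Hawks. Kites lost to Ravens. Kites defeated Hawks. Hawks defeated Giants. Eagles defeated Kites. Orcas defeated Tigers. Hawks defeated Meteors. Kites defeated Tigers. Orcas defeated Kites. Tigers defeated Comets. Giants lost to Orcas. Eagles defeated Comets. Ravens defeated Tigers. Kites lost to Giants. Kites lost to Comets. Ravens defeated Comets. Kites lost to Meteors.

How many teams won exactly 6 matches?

Win totals: Hawks 5, Meteors 4, Eagles 4, Orcas 6, Tigers 4, Giants 2, Ravens 8, Kites 2, Comets 1.
Exactly 6: Orcas — 1 team.

1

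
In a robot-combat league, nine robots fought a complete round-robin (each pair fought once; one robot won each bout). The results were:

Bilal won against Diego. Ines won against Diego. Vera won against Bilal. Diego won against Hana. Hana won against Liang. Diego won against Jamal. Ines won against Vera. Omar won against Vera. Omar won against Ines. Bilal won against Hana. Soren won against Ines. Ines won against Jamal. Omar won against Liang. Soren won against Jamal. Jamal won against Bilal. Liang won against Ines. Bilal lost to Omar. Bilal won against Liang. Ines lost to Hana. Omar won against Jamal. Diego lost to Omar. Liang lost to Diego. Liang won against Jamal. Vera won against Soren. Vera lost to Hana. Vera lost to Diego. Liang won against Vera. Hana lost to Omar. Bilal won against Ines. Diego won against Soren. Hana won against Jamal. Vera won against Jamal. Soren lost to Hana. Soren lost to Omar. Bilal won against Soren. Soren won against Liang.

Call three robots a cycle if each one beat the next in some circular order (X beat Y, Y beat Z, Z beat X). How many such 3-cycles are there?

Win totals: Hana 5, Soren 3, Liang 3, Ines 3, Vera 3, Omar 8, Bilal 5, Diego 5, Jamal 1.
A robot with w wins dominates both others in C(w,2) triples; summing gives 10 + 3 + 3 + 3 + 3 + 28 + 10 + 10 + 0 = 70 transitive triples.
Total triples C(9,3) = 84, so cyclic triples = 84 − 70 = 14.

14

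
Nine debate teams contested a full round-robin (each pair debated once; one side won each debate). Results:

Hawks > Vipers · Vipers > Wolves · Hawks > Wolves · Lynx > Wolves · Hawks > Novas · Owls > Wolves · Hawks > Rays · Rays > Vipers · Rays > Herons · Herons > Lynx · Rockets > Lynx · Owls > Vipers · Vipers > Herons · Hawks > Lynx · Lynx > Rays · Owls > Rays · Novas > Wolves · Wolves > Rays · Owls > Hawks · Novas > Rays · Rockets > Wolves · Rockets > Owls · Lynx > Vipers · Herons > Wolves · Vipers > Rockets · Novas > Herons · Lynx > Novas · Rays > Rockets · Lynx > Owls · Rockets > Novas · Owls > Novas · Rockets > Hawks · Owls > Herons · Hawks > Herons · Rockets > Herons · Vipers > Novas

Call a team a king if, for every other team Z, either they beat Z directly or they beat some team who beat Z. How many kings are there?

Hawks reaches everyone (king).
Lynx reaches everyone (king).
Wolves cannot reach Hawks, Lynx, Owls, Novas in two steps.
Vipers reaches everyone (king).
Owls reaches everyone (king).
Herons cannot reach Hawks, Rockets in two steps.
Rays reaches everyone (king).
Rockets reaches everyone (king).
Novas cannot reach Hawks, Owls in two steps.
Kings: Hawks, Lynx, Vipers, Owls, Rays, Rockets — 6.

6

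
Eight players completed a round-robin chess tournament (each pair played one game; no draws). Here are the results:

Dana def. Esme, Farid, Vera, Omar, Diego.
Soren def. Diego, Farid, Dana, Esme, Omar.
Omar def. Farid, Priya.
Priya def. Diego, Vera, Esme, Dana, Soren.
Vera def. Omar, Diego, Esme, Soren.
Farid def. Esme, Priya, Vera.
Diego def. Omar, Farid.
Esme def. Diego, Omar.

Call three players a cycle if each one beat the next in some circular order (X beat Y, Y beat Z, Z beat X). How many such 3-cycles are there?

14

Win totals: Esme 2, Farid 3, Vera 4, Dana 5, Diego 2, Omar 2, Priya 5, Soren 5.
A player with w wins dominates both others in C(w,2) triples; summing gives 1 + 3 + 6 + 10 + 1 + 1 + 10 + 10 = 42 transitive triples.
Total triples C(8,3) = 56, so cyclic triples = 56 − 42 = 14.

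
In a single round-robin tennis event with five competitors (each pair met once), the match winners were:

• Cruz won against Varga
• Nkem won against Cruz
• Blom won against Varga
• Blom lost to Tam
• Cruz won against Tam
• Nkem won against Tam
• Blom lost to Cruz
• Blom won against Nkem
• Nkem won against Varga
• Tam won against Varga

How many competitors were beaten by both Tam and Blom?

Tam beat: Varga, Blom.
Blom beat: Nkem, Varga.
Both beat: Varga — 1.

1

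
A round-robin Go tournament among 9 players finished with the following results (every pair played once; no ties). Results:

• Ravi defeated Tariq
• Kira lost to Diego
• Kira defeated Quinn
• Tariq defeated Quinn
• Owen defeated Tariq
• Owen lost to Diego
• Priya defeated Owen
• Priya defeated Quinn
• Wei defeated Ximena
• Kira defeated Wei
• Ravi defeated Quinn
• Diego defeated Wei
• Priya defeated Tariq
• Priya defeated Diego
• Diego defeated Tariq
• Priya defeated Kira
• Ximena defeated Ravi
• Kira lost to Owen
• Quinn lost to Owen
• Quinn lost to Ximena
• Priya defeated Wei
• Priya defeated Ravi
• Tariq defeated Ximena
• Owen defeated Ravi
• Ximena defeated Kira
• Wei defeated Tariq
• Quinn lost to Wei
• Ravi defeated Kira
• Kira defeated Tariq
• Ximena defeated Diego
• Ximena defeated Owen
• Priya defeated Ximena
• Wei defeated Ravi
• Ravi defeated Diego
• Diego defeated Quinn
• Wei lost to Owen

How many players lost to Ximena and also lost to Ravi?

Ximena beat: Owen, Diego, Kira, Quinn, Ravi.
Ravi beat: Tariq, Diego, Kira, Quinn.
Both beat: Diego, Kira, Quinn — 3.

3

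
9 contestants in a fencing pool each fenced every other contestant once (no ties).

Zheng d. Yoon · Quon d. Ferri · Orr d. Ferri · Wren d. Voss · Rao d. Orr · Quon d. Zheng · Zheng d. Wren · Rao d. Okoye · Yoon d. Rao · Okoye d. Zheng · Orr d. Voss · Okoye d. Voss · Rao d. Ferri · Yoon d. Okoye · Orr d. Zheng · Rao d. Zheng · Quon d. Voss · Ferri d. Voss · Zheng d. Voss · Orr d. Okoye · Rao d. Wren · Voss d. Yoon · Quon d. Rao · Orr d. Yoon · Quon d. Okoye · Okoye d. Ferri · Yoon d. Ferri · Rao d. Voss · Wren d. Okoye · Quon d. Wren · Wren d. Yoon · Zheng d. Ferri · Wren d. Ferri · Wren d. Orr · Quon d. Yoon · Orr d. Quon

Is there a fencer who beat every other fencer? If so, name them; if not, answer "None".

None

Highest win total is Quon with 7 (out of 8 possible).
Quon lost to Orr, so no fencer went undefeated.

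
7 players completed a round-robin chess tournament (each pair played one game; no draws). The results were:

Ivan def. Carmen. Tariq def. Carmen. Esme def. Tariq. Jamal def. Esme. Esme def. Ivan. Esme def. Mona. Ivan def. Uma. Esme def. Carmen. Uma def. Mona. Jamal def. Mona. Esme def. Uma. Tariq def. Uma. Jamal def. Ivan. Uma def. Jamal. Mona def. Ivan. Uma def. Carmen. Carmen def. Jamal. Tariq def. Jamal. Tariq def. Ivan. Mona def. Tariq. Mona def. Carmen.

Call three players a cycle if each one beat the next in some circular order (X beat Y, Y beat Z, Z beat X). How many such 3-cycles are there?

Win totals: Mona 3, Tariq 4, Ivan 2, Jamal 3, Esme 5, Uma 3, Carmen 1.
A player with w wins dominates both others in C(w,2) triples; summing gives 3 + 6 + 1 + 3 + 10 + 3 + 0 = 26 transitive triples.
Total triples C(7,3) = 35, so cyclic triples = 35 − 26 = 9.

9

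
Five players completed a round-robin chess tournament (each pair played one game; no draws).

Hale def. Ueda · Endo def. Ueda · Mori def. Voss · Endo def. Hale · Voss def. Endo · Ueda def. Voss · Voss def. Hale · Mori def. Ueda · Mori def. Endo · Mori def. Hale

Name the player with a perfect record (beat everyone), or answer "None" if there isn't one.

Mori has 4 wins out of 4 opponents — a perfect record.

Mori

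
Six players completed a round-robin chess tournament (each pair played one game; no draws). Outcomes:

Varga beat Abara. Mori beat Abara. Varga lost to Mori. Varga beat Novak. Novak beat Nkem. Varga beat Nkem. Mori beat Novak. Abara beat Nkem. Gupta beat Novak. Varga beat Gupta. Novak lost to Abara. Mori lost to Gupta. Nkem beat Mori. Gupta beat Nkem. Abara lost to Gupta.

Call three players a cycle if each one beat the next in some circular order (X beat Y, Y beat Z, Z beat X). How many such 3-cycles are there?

Win totals: Nkem 1, Mori 3, Gupta 4, Novak 1, Abara 2, Varga 4.
A player with w wins dominates both others in C(w,2) triples; summing gives 0 + 3 + 6 + 0 + 1 + 6 = 16 transitive triples.
Total triples C(6,3) = 20, so cyclic triples = 20 − 16 = 4.

4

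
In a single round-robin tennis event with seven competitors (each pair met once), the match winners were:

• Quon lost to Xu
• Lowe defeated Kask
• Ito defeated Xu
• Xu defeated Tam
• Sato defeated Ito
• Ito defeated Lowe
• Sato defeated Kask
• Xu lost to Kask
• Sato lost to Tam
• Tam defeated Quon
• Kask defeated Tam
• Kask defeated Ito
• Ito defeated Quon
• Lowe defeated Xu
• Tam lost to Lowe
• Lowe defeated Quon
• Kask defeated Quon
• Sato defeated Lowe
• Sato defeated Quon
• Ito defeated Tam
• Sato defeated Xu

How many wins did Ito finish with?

Ito's results: beat Tam, Quon, Xu, Lowe; lost to Sato, Kask.
That is 4 wins.

4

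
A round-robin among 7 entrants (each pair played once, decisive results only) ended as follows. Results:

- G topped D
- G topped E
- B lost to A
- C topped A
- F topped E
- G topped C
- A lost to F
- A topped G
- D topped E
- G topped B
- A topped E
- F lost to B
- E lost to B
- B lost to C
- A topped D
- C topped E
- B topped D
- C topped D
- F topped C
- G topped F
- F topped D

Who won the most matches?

G

Win totals: A 4, B 3, C 4, D 1, E 0, F 4, G 5.
G leads with 5 wins (next highest: 4).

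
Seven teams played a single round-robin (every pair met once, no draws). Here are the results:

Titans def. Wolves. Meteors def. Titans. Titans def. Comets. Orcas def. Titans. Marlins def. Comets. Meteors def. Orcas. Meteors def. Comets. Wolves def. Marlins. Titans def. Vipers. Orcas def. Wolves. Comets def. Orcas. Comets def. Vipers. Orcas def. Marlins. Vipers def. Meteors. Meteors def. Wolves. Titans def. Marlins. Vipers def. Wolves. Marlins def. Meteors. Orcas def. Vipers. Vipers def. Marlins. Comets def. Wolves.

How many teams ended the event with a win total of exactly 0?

Win totals: Wolves 1, Vipers 3, Meteors 4, Orcas 4, Marlins 2, Comets 3, Titans 4.
No team has exactly 0 wins.

0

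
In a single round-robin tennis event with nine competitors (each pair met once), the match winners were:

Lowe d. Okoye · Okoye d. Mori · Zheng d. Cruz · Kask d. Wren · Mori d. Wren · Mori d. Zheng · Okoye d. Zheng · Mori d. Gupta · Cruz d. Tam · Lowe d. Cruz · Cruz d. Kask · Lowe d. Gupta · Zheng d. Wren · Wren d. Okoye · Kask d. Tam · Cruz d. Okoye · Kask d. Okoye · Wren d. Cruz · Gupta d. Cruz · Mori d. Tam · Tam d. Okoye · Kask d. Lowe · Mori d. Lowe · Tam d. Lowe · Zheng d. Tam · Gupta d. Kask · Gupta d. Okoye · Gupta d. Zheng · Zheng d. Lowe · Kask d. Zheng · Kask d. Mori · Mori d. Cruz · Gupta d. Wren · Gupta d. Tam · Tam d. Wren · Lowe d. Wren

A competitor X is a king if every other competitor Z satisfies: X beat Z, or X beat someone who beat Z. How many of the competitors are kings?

Cruz cannot reach Gupta in two steps.
Wren cannot reach Lowe, Gupta in two steps.
Tam cannot reach Kask in two steps.
Kask reaches everyone (king).
Okoye cannot reach Kask in two steps.
Lowe reaches everyone (king).
Zheng cannot reach Mori in two steps.
Gupta reaches everyone (king).
Mori reaches everyone (king).
Kings: Kask, Lowe, Gupta, Mori — 4.

4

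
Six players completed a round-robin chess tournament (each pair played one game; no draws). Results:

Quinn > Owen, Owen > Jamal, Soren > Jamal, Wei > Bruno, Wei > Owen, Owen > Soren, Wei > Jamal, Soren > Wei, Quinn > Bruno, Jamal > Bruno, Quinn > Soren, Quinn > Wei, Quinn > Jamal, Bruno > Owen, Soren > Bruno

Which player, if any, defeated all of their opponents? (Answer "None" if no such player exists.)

Quinn has 5 wins out of 5 opponents — a perfect record.

Quinn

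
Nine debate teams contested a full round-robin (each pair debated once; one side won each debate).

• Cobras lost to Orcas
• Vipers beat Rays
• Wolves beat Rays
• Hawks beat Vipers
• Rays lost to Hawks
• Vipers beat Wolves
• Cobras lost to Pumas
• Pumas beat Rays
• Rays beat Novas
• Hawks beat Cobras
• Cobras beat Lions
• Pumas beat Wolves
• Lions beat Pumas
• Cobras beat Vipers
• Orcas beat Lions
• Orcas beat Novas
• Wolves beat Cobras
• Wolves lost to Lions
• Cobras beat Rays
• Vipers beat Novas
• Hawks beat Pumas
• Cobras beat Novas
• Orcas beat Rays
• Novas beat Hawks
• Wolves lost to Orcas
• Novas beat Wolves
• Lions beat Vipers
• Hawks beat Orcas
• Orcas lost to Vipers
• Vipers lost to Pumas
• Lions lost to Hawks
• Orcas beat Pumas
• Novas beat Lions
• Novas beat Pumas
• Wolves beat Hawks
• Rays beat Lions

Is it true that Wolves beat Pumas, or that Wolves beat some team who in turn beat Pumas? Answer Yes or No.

Wolves did not beat Pumas directly.
Wolves beat Rays, Cobras, Hawks. Of those, Hawks beat Pumas.

Yes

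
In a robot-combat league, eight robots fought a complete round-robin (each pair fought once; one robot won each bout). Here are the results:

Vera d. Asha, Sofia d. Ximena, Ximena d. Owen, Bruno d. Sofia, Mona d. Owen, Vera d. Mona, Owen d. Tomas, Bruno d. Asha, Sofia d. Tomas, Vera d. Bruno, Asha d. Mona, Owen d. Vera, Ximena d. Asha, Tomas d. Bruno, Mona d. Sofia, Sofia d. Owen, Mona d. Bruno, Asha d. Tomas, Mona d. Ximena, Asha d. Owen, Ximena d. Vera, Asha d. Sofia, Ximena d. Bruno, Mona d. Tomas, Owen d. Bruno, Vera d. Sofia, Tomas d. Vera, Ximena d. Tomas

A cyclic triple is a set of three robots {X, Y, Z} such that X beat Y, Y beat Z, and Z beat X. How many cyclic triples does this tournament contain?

Win totals: Mona 5, Asha 4, Sofia 3, Tomas 2, Owen 3, Vera 4, Bruno 2, Ximena 5.
A robot with w wins dominates both others in C(w,2) triples; summing gives 10 + 6 + 3 + 1 + 3 + 6 + 1 + 10 = 40 transitive triples.
Total triples C(8,3) = 56, so cyclic triples = 56 − 40 = 16.

16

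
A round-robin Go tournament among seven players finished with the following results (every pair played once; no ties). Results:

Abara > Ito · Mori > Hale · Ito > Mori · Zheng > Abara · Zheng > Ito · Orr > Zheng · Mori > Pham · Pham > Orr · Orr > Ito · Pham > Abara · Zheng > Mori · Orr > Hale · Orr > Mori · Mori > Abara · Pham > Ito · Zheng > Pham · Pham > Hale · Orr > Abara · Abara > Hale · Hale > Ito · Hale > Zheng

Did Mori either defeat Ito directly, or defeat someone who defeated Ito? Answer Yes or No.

Yes

Mori did not beat Ito directly.
Mori beat Pham, Hale, Abara. Of those, Pham beat Ito.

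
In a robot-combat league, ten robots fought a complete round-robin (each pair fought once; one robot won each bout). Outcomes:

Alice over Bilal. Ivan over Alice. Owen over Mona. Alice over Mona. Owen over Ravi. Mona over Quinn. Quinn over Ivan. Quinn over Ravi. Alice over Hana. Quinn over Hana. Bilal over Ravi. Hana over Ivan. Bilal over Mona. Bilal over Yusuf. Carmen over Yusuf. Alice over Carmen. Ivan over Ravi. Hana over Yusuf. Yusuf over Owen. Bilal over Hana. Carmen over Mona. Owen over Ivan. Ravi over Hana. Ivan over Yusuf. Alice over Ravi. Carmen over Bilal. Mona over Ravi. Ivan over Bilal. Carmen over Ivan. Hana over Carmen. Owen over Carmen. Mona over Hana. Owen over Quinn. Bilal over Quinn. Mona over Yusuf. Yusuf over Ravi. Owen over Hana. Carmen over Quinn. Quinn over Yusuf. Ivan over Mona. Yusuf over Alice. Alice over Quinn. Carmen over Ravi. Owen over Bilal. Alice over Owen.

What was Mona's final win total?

4

Mona's results: beat Yusuf, Ravi, Quinn, Hana; lost to Alice, Owen, Carmen, Ivan, Bilal.
That is 4 wins.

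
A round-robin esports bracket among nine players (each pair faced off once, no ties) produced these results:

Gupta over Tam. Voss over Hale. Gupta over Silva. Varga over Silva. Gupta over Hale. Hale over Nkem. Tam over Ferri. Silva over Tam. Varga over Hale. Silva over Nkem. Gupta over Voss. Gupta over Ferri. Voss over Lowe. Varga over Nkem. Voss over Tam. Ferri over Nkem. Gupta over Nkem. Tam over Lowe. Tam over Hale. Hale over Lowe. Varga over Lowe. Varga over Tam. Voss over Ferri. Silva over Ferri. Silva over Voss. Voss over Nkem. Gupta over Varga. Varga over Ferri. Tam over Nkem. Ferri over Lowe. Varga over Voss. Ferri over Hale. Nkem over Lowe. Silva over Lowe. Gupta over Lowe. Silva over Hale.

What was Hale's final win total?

2

Hale's results: beat Lowe, Nkem; lost to Voss, Gupta, Varga, Silva, Ferri, Tam.
That is 2 wins.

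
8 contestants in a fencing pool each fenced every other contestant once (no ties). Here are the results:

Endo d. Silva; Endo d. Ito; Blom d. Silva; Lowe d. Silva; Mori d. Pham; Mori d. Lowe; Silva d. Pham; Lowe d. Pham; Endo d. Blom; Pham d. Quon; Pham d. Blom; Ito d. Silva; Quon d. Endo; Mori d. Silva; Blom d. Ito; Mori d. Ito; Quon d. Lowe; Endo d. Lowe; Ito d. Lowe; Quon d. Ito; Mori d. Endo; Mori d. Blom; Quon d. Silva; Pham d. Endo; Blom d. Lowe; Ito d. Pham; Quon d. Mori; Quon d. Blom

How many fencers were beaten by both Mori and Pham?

Mori beat: Ito, Lowe, Endo, Pham, Silva, Blom.
Pham beat: Endo, Quon, Blom.
Both beat: Endo, Blom — 2.

2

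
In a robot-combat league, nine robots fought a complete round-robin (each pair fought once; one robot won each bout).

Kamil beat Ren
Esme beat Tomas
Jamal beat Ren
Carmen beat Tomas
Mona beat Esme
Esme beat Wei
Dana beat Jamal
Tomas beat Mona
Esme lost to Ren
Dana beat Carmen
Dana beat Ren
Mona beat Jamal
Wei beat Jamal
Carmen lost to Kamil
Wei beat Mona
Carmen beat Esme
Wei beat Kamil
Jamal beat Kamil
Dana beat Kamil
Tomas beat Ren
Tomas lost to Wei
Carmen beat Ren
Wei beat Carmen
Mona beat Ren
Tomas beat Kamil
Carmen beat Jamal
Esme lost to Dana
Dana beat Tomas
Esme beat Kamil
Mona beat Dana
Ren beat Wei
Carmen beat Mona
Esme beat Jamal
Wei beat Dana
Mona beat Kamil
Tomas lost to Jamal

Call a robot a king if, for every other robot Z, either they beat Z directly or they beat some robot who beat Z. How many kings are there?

Jamal cannot reach Dana in two steps.
Ren reaches everyone (king).
Kamil cannot reach Dana in two steps.
Carmen reaches everyone (king).
Tomas reaches everyone (king).
Dana reaches everyone (king).
Mona reaches everyone (king).
Esme reaches everyone (king).
Wei reaches everyone (king).
Kings: Ren, Carmen, Tomas, Dana, Mona, Esme, Wei — 7.

7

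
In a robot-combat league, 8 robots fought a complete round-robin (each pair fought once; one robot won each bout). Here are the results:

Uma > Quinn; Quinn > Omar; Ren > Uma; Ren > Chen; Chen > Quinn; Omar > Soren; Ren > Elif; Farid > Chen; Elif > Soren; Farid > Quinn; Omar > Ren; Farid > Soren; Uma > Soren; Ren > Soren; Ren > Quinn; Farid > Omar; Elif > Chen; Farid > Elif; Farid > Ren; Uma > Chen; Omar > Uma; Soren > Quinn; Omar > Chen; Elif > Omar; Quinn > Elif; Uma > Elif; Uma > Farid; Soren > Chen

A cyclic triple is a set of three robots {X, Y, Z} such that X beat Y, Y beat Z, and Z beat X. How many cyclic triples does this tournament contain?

Win totals: Ren 5, Quinn 2, Farid 6, Uma 5, Soren 2, Chen 1, Omar 4, Elif 3.
A robot with w wins dominates both others in C(w,2) triples; summing gives 10 + 1 + 15 + 10 + 1 + 0 + 6 + 3 = 46 transitive triples.
Total triples C(8,3) = 56, so cyclic triples = 56 − 46 = 10.

10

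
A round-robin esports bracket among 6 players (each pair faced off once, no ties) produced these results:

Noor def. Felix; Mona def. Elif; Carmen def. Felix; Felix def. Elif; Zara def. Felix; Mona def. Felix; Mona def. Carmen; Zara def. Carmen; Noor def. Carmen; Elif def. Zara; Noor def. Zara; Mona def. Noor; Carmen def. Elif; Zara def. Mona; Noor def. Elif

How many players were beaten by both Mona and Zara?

2

Mona beat: Noor, Felix, Elif, Carmen.
Zara beat: Felix, Mona, Carmen.
Both beat: Felix, Carmen — 2.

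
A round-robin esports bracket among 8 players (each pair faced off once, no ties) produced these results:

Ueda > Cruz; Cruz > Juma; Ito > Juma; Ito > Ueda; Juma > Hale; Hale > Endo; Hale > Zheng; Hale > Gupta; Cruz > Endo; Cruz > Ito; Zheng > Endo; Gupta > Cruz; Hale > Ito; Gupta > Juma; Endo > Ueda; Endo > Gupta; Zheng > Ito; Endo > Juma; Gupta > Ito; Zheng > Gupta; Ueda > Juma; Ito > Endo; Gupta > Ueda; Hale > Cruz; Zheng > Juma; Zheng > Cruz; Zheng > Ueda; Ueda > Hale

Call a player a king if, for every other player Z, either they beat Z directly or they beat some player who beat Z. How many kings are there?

Ueda reaches everyone (king).
Endo cannot reach Zheng in two steps.
Cruz cannot reach Zheng in two steps.
Zheng reaches everyone (king).
Juma cannot reach Ueda in two steps.
Ito cannot reach Zheng in two steps.
Gupta cannot reach Zheng in two steps.
Hale reaches everyone (king).
Kings: Ueda, Zheng, Hale — 3.

3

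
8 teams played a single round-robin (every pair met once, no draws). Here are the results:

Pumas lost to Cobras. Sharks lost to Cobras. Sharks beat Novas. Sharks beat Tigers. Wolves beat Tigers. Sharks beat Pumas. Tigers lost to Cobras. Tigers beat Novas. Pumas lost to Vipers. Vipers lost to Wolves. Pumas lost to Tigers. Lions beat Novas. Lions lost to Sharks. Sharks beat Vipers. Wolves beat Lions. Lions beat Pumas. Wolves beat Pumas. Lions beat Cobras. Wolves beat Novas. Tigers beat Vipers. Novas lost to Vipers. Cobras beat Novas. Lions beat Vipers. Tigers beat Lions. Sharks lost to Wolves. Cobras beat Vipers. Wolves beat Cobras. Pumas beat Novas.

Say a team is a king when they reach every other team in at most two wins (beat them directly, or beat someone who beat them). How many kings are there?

1

Novas cannot reach Cobras, Sharks, Vipers, Wolves, Pumas, Lions, Tigers in two steps.
Cobras cannot reach Wolves in two steps.
Sharks cannot reach Wolves in two steps.
Vipers cannot reach Cobras, Sharks, Wolves, Lions, Tigers in two steps.
Wolves reaches everyone (king).
Pumas cannot reach Cobras, Sharks, Vipers, Wolves, Lions, Tigers in two steps.
Lions cannot reach Wolves in two steps.
Tigers cannot reach Sharks, Wolves in two steps.
Kings: Wolves — 1.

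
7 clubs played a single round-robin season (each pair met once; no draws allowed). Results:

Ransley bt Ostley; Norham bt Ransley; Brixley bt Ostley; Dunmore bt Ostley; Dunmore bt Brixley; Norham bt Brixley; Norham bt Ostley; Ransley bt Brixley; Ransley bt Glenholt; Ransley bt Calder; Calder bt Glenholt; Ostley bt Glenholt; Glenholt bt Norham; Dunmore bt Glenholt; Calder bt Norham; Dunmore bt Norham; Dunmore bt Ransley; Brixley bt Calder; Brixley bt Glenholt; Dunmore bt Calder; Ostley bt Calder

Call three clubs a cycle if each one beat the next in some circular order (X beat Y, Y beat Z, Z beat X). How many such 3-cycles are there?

Win totals: Ransley 4, Ostley 2, Calder 2, Norham 3, Brixley 3, Dunmore 6, Glenholt 1.
A club with w wins dominates both others in C(w,2) triples; summing gives 6 + 1 + 1 + 3 + 3 + 15 + 0 = 29 transitive triples.
Total triples C(7,3) = 35, so cyclic triples = 35 − 29 = 6.

6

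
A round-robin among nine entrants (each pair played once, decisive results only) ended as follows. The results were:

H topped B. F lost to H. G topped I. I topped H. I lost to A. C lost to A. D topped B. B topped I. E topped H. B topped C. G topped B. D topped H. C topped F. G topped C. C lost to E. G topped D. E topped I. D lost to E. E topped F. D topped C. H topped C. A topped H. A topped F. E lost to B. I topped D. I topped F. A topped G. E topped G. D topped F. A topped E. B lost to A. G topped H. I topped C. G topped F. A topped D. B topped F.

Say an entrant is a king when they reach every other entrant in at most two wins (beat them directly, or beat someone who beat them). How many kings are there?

A reaches everyone (king).
B cannot reach A in two steps.
C cannot reach A, B, D, E, G, H, I in two steps.
D cannot reach A, G in two steps.
E cannot reach A in two steps.
F cannot reach A, B, C, D, E, G, H, I in two steps.
G cannot reach A in two steps.
H cannot reach A, D, G in two steps.
I cannot reach A, E, G in two steps.
Kings: A — 1.

1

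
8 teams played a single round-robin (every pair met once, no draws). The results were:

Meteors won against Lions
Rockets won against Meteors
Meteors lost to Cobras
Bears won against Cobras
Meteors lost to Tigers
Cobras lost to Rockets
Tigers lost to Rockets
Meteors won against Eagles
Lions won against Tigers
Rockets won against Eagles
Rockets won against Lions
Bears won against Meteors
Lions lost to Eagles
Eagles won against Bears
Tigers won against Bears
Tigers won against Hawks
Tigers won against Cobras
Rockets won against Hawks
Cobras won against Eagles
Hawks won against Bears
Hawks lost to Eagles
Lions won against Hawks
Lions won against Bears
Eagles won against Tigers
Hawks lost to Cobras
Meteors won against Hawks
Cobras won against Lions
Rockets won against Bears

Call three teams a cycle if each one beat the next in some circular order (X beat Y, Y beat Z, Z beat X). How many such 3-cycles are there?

Win totals: Bears 2, Rockets 7, Lions 3, Hawks 1, Tigers 4, Cobras 4, Eagles 4, Meteors 3.
A team with w wins dominates both others in C(w,2) triples; summing gives 1 + 21 + 3 + 0 + 6 + 6 + 6 + 3 = 46 transitive triples.
Total triples C(8,3) = 56, so cyclic triples = 56 − 46 = 10.

10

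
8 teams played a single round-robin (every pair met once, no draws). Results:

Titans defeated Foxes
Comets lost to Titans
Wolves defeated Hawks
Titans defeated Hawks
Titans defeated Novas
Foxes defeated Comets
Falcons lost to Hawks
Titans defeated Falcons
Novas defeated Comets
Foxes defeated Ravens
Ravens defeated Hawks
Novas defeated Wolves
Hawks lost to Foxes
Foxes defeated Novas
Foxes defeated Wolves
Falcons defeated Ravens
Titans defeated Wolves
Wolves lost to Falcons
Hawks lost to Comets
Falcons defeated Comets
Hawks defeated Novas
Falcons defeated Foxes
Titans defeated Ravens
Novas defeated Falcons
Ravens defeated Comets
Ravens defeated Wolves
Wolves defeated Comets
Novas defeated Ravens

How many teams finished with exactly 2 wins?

2

Win totals: Wolves 2, Ravens 3, Hawks 2, Falcons 4, Comets 1, Titans 7, Novas 4, Foxes 5.
Exactly 2: Wolves, Hawks — 2 teams.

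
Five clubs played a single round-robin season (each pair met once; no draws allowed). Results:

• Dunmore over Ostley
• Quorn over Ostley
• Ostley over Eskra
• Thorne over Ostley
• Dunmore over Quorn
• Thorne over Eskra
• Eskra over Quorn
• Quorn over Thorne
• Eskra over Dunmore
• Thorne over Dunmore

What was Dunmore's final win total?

2

Dunmore's results: beat Quorn, Ostley; lost to Thorne, Eskra.
That is 2 wins.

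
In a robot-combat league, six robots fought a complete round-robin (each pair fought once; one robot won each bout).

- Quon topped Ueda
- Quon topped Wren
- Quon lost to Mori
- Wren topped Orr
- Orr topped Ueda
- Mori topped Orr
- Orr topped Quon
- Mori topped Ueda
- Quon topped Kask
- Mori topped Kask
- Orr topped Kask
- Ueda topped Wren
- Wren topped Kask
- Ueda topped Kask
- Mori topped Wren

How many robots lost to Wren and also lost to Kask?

Wren beat: Orr, Kask.
Kask beat: no one.
No one was beaten by both.

0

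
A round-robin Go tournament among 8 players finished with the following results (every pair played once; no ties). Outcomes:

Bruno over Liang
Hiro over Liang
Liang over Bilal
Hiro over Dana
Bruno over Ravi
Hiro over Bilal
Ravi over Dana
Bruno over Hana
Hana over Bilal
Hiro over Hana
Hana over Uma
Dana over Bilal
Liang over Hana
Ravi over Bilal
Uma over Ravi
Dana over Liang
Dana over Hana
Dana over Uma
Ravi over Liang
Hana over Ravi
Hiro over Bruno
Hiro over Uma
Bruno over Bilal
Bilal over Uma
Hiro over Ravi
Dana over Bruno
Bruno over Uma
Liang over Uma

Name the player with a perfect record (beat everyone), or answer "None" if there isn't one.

Hiro

Hiro has 7 wins out of 7 opponents — a perfect record.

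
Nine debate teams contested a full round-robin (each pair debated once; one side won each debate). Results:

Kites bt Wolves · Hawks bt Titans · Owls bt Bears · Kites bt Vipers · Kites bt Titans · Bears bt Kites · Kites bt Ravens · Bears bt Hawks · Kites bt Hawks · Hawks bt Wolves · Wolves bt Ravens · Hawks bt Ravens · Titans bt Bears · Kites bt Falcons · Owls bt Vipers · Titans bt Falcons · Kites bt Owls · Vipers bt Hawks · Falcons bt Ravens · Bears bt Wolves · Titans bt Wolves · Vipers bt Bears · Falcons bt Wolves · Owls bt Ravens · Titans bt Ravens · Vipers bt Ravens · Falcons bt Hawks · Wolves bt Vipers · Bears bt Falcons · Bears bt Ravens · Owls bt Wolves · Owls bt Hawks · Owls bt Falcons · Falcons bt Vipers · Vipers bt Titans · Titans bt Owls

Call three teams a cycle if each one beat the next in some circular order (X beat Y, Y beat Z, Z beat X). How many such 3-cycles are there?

12

Win totals: Ravens 0, Titans 5, Falcons 4, Owls 6, Vipers 4, Hawks 3, Wolves 2, Bears 5, Kites 7.
A team with w wins dominates both others in C(w,2) triples; summing gives 0 + 10 + 6 + 15 + 6 + 3 + 1 + 10 + 21 = 72 transitive triples.
Total triples C(9,3) = 84, so cyclic triples = 84 − 72 = 12.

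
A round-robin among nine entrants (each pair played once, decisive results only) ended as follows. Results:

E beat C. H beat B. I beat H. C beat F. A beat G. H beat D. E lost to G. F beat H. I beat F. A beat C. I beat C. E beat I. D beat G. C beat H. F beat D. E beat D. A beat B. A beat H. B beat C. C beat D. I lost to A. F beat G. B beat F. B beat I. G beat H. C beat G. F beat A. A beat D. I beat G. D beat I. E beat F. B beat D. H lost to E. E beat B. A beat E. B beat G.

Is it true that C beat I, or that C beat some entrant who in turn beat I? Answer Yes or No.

Yes

C did not beat I directly.
C beat D, F, G, H. Of those, D beat I.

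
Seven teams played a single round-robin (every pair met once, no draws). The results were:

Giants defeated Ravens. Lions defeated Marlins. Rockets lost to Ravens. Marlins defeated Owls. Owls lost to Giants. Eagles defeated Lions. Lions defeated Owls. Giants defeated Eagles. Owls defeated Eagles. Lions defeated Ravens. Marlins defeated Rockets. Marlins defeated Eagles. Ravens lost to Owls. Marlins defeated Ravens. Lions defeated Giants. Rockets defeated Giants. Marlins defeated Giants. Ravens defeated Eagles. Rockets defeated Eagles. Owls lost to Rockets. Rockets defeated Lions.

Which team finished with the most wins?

Marlins

Win totals: Giants 3, Marlins 5, Eagles 1, Ravens 2, Lions 4, Owls 2, Rockets 4.
Marlins leads with 5 wins (next highest: 4).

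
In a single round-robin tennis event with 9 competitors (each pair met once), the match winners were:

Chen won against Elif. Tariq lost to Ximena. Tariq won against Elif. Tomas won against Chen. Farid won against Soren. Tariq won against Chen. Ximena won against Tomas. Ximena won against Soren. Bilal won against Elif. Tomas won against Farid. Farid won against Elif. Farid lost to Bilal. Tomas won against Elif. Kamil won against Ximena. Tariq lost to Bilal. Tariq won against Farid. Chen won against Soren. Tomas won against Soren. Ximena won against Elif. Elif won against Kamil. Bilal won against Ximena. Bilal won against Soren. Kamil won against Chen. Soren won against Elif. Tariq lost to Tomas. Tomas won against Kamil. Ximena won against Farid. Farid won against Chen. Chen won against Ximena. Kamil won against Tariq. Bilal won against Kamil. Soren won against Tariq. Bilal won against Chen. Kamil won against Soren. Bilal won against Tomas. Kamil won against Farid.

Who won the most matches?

Bilal

Win totals: Farid 3, Elif 1, Ximena 5, Bilal 8, Kamil 5, Chen 3, Tariq 3, Tomas 6, Soren 2.
Bilal leads with 8 wins (next highest: 6).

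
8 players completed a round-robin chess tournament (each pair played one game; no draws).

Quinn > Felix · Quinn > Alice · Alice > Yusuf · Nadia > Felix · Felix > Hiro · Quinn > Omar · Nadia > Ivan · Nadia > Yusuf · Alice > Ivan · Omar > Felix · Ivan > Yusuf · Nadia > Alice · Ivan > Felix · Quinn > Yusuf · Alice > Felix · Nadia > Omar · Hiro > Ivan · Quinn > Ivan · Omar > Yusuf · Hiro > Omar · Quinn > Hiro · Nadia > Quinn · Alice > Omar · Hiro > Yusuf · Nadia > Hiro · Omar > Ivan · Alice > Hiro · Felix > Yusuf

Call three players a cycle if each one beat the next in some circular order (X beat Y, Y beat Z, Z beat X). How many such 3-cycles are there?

2

Win totals: Nadia 7, Hiro 3, Felix 2, Quinn 6, Ivan 2, Yusuf 0, Alice 5, Omar 3.
A player with w wins dominates both others in C(w,2) triples; summing gives 21 + 3 + 1 + 15 + 1 + 0 + 10 + 3 = 54 transitive triples.
Total triples C(8,3) = 56, so cyclic triples = 56 − 54 = 2.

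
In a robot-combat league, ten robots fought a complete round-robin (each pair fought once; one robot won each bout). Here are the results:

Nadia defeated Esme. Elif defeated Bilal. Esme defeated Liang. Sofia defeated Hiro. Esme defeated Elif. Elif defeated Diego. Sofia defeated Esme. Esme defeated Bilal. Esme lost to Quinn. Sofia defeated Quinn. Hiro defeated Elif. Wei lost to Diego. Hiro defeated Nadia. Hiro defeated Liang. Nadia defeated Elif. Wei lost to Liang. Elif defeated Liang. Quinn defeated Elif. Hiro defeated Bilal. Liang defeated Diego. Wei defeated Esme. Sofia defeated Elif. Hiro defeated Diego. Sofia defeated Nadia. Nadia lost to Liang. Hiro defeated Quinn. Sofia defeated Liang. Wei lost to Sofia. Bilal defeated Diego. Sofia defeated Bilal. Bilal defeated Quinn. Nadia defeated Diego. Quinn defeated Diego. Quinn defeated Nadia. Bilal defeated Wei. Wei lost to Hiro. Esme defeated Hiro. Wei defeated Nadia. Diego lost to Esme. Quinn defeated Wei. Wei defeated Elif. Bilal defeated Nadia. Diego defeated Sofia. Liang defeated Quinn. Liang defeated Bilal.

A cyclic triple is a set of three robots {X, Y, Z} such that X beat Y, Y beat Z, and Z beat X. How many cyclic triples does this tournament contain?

25

Win totals: Esme 5, Elif 3, Bilal 4, Nadia 3, Wei 3, Sofia 8, Quinn 5, Hiro 7, Diego 2, Liang 5.
A robot with w wins dominates both others in C(w,2) triples; summing gives 10 + 3 + 6 + 3 + 3 + 28 + 10 + 21 + 1 + 10 = 95 transitive triples.
Total triples C(10,3) = 120, so cyclic triples = 120 − 95 = 25.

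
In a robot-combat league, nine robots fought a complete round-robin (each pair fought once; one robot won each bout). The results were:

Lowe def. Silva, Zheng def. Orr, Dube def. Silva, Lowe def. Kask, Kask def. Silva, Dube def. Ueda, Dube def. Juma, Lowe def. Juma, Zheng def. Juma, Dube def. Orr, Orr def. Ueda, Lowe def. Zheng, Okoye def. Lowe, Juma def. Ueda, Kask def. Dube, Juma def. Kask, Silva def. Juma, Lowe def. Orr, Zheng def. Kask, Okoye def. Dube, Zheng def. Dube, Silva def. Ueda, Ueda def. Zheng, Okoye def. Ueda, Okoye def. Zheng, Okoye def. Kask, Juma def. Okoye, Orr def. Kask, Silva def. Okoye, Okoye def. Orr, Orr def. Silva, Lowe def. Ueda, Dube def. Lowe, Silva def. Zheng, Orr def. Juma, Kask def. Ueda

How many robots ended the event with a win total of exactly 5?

Win totals: Okoye 6, Silva 4, Orr 4, Kask 3, Lowe 6, Zheng 4, Juma 3, Dube 5, Ueda 1.
Exactly 5: Dube — 1 robot.

1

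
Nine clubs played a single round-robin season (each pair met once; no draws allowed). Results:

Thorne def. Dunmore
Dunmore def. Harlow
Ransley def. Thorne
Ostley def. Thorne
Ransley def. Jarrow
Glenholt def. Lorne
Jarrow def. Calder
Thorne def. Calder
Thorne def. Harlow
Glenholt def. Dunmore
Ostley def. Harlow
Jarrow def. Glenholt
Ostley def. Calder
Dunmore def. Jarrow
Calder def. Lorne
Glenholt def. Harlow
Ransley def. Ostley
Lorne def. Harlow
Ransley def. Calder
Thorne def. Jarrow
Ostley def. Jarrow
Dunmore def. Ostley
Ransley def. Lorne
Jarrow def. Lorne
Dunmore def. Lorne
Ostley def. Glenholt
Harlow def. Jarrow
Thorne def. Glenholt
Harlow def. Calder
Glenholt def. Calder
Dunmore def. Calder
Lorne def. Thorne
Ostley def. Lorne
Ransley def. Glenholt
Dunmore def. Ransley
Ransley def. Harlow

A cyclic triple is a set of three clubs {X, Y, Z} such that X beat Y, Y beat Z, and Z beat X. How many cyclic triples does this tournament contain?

12

Win totals: Harlow 2, Dunmore 6, Jarrow 3, Glenholt 4, Ostley 6, Thorne 5, Calder 1, Lorne 2, Ransley 7.
A club with w wins dominates both others in C(w,2) triples; summing gives 1 + 15 + 3 + 6 + 15 + 10 + 0 + 1 + 21 = 72 transitive triples.
Total triples C(9,3) = 84, so cyclic triples = 84 − 72 = 12.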